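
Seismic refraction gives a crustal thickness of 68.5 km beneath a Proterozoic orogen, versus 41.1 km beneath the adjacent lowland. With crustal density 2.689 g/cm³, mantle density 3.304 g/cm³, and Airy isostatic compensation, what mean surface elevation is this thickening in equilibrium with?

5.1 km

Excess crust Δ = 68.5 km − 41.1 km = 27.4 km, split between elevation h and root r with h + r = Δ.
Airy balance ρ_c h = (ρ_m − ρ_c) r gives r = h ρ_c/(ρ_m − ρ_c), so h (1 + ρ_c/(ρ_m − ρ_c)) = Δ, i.e. h = Δ (ρ_m − ρ_c)/ρ_m.
h = 27.4 km × 0.615/3.304 = 5.1 km.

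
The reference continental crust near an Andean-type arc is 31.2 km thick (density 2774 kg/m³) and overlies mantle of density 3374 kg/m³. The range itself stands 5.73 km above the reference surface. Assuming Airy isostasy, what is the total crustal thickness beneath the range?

63.4 km

Root depth r = h ρ_c / (ρ_m − ρ_c) = 5.73 km × 2774 / 600 = 26.49 km.
Total thickness = T + h + r = 31.2 km + 5.73 km + 26.49 km = 63.4 km.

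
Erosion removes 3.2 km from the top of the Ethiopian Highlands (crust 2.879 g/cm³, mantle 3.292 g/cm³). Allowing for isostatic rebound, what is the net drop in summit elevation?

0.401 km

Rebound u = e ρ_c/ρ_m = 3.2 km × 2.879/3.292 = 2.799 km.
Net surface drop = e − u = 3.2 km − 2.799 km = e (ρ_m − ρ_c)/ρ_m = 0.401 km.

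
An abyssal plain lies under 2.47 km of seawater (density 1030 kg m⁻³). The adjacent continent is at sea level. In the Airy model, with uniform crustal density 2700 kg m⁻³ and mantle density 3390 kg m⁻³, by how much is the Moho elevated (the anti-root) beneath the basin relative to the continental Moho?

Equating mass per unit area of the two columns: replacing crust with seawater at the top is compensated by replacing crust with mantle at the base: d (ρ_c − ρ_w) = a (ρ_m − ρ_c).
a = d (ρ_c − ρ_w)/(ρ_m − ρ_c) = 2.47 km × 1670/690 = 5.98 km.

5.98 km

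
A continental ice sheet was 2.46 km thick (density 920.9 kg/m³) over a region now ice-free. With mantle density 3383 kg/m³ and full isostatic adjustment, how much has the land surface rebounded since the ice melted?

Removing the load lets mantle flow back in; uplift u satisfies ρ_ice t = ρ_m u.
u = t ρ_ice/ρ_m = 2.46 km × 920.9/3383 = 0.67 km.

0.67 km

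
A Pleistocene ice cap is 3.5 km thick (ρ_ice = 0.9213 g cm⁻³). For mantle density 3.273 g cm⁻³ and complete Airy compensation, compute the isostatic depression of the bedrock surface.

In Airy isostatic equilibrium: the ice load ρ_ice t is balanced by mantle displaced below, ρ_m s.
s = t ρ_ice / ρ_m = 3.5 km × 0.9213/3.273 = 0.985 km.

0.985 km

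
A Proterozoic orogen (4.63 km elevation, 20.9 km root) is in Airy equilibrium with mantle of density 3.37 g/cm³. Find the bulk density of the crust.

2.76 g/cm³

ρ_c h = (ρ_m − ρ_c) r → ρ_c (h + r) = ρ_m r → ρ_c = ρ_m r / (h + r).
ρ_c = 3.37 × 20.9 km / (4.63 km + 20.9 km) = 2.76 g/cm³.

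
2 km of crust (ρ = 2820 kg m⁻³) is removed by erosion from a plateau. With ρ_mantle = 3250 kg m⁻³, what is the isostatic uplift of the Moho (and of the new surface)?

1.74 km

Unloading: uplift u = e ρ_c/ρ_m = 2 km × 2820/3250 = 1.74 km.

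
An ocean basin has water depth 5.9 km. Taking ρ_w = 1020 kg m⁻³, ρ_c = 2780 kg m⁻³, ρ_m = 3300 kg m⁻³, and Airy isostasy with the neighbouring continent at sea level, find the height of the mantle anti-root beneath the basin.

Isostatic balance requires: replacing crust with seawater at the top is compensated by replacing crust with mantle at the base: d (ρ_c − ρ_w) = a (ρ_m − ρ_c).
a = d (ρ_c − ρ_w)/(ρ_m − ρ_c) = 5.9 km × 1760/520 = 20 km.

20 km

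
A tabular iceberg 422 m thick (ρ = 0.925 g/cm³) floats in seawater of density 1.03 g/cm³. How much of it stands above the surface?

43 m

Floating equilibrium: submerged depth d = t ρ_obj/ρ_fluid = 422 m × 0.925/1.03 = 379 m.
Freeboard = t − d = 422 m − 379 m = 43 m.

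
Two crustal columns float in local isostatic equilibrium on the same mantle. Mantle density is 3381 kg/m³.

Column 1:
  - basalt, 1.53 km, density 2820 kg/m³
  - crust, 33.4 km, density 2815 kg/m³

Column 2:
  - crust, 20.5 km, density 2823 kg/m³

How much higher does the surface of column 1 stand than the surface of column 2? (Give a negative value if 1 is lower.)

For any compensation level in the mantle, the mantle terms cancel and isostasy reduces to e = (Σt_1 − Σt_2) − (Σ(ρt)_1 − Σ(ρt)_2) / ρ_m.
Σt_1 = 34.93 km; Σt_2 = 20.5 km; Σ(ρt)_1 = 98335.6; Σ(ρt)_2 = 57871.5 (in km·kg/m³).
e = (34.93 − 20.5) − (98335.6 − 57871.5) / 3381 = 2.46 km.

2.46 km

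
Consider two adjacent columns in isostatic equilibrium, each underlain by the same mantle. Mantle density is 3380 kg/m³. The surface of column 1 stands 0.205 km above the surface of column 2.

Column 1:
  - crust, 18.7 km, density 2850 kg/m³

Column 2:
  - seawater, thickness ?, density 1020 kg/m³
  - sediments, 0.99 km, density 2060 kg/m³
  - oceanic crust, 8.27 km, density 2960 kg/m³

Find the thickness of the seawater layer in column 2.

Take the compensation level at the base of the deeper column (depth z_c below the surface of column 1) and equate Σ ρ_i t_i down to z_c; mantle fills any gap and the z_c terms cancel.
Column 1: 18.7×2850 + (z_c − 18.7)×3380
Column 2: 0.205×0 + x×1020 + 0.99×2060 + 8.27×2960 + (z_c − 0.205 − 9.26 − x)×3380
The z_c×3380 term appears on both sides and cancels. Collect the known terms of each column as K = Σ(ρt)_known − 3380 × (depth of known layers): K_1 = 53295 − 3380×18.7 = −9911; K_2 = 26518.6 − 3380×(0.205 + 9.26) = −5473.1.
Balance: K_1 = K_2 − x×(3380 − 1020), so x = (K_2 − K_1)/(3380 − 1020) = 4437.9/2360 = 1.88 km.

1.88 km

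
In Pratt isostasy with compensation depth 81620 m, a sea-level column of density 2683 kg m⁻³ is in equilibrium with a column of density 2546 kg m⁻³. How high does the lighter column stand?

ρ_ref D = ρ (D + h) → h = D (ρ_ref − ρ)/ρ.
h = 81620 m × (2683 − 2546)/2546 = 4390 m.

4390 m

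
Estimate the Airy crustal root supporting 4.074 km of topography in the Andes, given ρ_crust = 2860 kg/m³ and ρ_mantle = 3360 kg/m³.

23.3 km

In Airy isostatic equilibrium: the weight of the topography is balanced by the buoyancy of the root, ρ_c h = (ρ_m − ρ_c) r.
r = h · ρ_c / (ρ_m − ρ_c) = 4.074 km × 2860 / (3360 − 2860) = 23.3 km.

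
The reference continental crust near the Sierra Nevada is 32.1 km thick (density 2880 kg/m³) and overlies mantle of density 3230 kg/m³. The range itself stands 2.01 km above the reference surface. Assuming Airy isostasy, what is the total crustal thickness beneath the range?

50.6 km

Root depth r = h ρ_c / (ρ_m − ρ_c) = 2.01 km × 2880 / 350 = 16.54 km.
Total thickness = T + h + r = 32.1 km + 2.01 km + 16.54 km = 50.6 km.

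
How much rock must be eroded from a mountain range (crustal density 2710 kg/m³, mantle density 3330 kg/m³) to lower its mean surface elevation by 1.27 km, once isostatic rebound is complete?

Net drop Δ = e − u = e − e ρ_c/ρ_m = e (ρ_m − ρ_c)/ρ_m.
e = Δ ρ_m/(ρ_m − ρ_c) = 1.27 km × 3330/620 = 6.82 km.

6.82 km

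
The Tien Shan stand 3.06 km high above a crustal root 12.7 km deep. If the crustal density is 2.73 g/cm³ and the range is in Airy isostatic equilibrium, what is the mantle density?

Airy balance: ρ_c h = (ρ_m − ρ_c) r → ρ_m = ρ_c (1 + h/r).
ρ_m = 2.73 × (1 + 3.06 km/12.7 km) = 3.39 g/cm³.

3.39 g/cm³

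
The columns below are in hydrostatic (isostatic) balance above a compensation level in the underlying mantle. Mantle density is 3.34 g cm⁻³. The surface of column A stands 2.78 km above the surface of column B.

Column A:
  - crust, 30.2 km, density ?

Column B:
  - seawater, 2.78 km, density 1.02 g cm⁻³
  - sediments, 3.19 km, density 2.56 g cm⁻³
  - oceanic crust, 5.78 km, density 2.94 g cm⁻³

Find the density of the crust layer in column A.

2.66 g cm⁻³

Take the compensation level at the base of the deeper column (depth z_c below the surface of column A) and equate Σ ρ_i t_i down to z_c; mantle fills any gap and the z_c terms cancel.
Column A: 30.2×ρ + (z_c − 30.2)×3.34
Column B: 2.78×0 + 2.78×1.02 + 3.19×2.56 + 5.78×2.94 + (z_c − 2.78 − 11.75)×3.34
The z_c×3.34 term appears on both sides and cancels. Collect the known terms of each column as K = Σ(ρt)_known − 3.34 × (depth of known layers): K_A = 0 − 3.34×30.2 = −100.868; K_B = 27.9952 − 3.34×(2.78 + 11.75) = −20.535.
Balance: K_A + 30.2×ρ = K_B, so ρ = (K_B − K_A)/30.2 = 80.333/30.2 = 2.66 g cm⁻³.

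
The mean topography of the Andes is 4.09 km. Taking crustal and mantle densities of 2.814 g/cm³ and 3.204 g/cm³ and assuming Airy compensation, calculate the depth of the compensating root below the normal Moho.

By Archimedes' principle applied to the lithosphere: the weight of the topography is balanced by the buoyancy of the root, ρ_c h = (ρ_m − ρ_c) r.
r = h · ρ_c / (ρ_m − ρ_c) = 4.09 km × 2.814 / (3.204 − 2.814) = 29.5 km.

29.5 km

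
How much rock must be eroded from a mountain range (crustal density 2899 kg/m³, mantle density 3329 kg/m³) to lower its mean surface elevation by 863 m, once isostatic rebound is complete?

Net drop Δ = e − u = e − e ρ_c/ρ_m = e (ρ_m − ρ_c)/ρ_m.
e = Δ ρ_m/(ρ_m − ρ_c) = 863 m × 3329/430 = 6680 m.

6680 m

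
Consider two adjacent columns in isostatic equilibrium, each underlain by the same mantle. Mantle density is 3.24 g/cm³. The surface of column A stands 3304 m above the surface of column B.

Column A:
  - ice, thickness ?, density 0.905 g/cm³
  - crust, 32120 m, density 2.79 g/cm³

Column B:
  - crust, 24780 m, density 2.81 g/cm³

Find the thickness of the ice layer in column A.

2960 m

Take the compensation level at the base of the deeper column (depth z_c below the surface of column A) and equate Σ ρ_i t_i down to z_c; mantle fills any gap and the z_c terms cancel.
Column A: x×0.905 + 32120×2.79 + (z_c − 32120 − x)×3.24
Column B: 3304×0 + 24780×2.81 + (z_c − 3304 − 24780)×3.24
The z_c×3.24 term appears on both sides and cancels. Collect the known terms of each column as K = Σ(ρt)_known − 3.24 × (depth of known layers): K_A = 89614.8 − 3.24×32120 = −14454; K_B = 69631.8 − 3.24×(3304 + 24780) = −21360.36.
Balance: K_A − x×(3.24 − 0.905) = K_B, so x = (K_A − K_B)/(3.24 − 0.905) = 6906.36/2.335 = 2960 m.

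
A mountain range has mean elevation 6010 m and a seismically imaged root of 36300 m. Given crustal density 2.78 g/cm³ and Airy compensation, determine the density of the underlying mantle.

Airy balance: ρ_c h = (ρ_m − ρ_c) r → ρ_m = ρ_c (1 + h/r).
ρ_m = 2.78 × (1 + 6010 m/36300 m) = 3.24 g/cm³.

3.24 g/cm³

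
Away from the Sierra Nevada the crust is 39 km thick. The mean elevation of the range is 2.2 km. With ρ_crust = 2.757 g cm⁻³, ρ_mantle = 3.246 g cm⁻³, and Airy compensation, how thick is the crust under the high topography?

53.6 km

Root depth r = h ρ_c / (ρ_m − ρ_c) = 2.2 km × 2.757 / 0.489 = 12.4 km.
Total thickness = T + h + r = 39 km + 2.2 km + 12.4 km = 53.6 km.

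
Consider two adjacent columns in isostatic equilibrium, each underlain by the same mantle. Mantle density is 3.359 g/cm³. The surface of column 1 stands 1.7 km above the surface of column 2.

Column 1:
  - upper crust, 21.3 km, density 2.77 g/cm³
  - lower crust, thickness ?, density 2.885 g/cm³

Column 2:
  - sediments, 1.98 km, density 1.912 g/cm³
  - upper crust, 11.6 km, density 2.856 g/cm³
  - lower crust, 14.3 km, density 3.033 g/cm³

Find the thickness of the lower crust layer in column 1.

Take the compensation level at the base of the deeper column (depth z_c below the surface of column 1) and equate Σ ρ_i t_i down to z_c; mantle fills any gap and the z_c terms cancel.
Column 1: 21.3×2.77 + x×2.885 + (z_c − 21.3 − x)×3.359
Column 2: 1.7×0 + 1.98×1.912 + 11.6×2.856 + 14.3×3.033 + (z_c − 1.7 − 27.88)×3.359
The z_c×3.359 term appears on both sides and cancels. Collect the known terms of each column as K = Σ(ρt)_known − 3.359 × (depth of known layers): K_1 = 59.001 − 3.359×21.3 = −12.5457; K_2 = 80.28726 − 3.359×(1.7 + 27.88) = −19.07196.
Balance: K_1 − x×(3.359 − 2.885) = K_2, so x = (K_1 − K_2)/(3.359 − 2.885) = 6.52626/0.474 = 13.8 km.

13.8 km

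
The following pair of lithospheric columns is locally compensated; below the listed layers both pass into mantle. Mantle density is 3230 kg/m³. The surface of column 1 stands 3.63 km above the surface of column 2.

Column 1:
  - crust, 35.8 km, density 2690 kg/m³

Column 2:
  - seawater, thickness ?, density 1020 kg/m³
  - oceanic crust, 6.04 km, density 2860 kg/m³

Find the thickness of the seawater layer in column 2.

2.43 km

Take the compensation level at the base of the deeper column (depth z_c below the surface of column 1) and equate Σ ρ_i t_i down to z_c; mantle fills any gap and the z_c terms cancel.
Column 1: 35.8×2690 + (z_c − 35.8)×3230
Column 2: 3.63×0 + x×1020 + 6.04×2860 + (z_c − 3.63 − 6.04 − x)×3230
The z_c×3230 term appears on both sides and cancels. Collect the known terms of each column as K = Σ(ρt)_known − 3230 × (depth of known layers): K_1 = 96302 − 3230×35.8 = −19332; K_2 = 17274.4 − 3230×(3.63 + 6.04) = −13959.7.
Balance: K_1 = K_2 − x×(3230 − 1020), so x = (K_2 − K_1)/(3230 − 1020) = 5372.3/2210 = 2.43 km.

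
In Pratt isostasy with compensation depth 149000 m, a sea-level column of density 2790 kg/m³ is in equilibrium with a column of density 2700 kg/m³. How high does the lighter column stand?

4970 m

ρ_ref D = ρ (D + h) → h = D (ρ_ref − ρ)/ρ.
h = 149000 m × (2790 − 2700)/2700 = 4970 m.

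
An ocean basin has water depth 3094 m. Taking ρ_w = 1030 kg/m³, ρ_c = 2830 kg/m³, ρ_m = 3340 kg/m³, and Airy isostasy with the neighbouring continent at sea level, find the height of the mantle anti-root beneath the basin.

In Airy isostatic equilibrium: replacing crust with seawater at the top is compensated by replacing crust with mantle at the base: d (ρ_c − ρ_w) = a (ρ_m − ρ_c).
a = d (ρ_c − ρ_w)/(ρ_m − ρ_c) = 3094 m × 1800/510 = 10900 m.

10900 m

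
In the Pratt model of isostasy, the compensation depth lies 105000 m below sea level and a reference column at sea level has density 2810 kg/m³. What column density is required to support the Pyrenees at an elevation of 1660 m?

Pratt balance: ρ_ref D = ρ (D + h).
ρ = ρ_ref D/(D + h) = 2810 × 105000 m/(105000 m + 1660 m) = 2770 kg/m³.

2770 kg/m³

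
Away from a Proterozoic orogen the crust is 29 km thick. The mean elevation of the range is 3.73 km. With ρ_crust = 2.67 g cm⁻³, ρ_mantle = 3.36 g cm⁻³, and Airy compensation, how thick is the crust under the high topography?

Root depth r = h ρ_c / (ρ_m − ρ_c) = 3.73 km × 2.67 / 0.69 = 14.43 km.
Total thickness = T + h + r = 29 km + 3.73 km + 14.43 km = 47.2 km.

47.2 km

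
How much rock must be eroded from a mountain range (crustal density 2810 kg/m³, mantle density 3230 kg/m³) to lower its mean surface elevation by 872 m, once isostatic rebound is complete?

Net drop Δ = e − u = e − e ρ_c/ρ_m = e (ρ_m − ρ_c)/ρ_m.
e = Δ ρ_m/(ρ_m − ρ_c) = 872 m × 3230/420 = 6710 m.

6710 m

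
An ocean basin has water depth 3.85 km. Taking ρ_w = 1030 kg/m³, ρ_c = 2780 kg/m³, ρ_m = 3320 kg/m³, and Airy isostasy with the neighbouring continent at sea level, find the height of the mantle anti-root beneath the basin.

12.5 km

Equating mass per unit area of the two columns: replacing crust with seawater at the top is compensated by replacing crust with mantle at the base: d (ρ_c − ρ_w) = a (ρ_m − ρ_c).
a = d (ρ_c − ρ_w)/(ρ_m − ρ_c) = 3.85 km × 1750/540 = 12.5 km.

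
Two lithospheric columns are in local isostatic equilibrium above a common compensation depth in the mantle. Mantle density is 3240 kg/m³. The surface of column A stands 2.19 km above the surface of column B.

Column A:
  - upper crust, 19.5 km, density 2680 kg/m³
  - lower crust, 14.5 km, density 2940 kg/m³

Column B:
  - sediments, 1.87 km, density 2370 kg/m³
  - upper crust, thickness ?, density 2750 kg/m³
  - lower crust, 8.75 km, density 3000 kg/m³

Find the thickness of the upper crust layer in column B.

9.08 km

Take the compensation level at the base of the deeper column (depth z_c below the surface of column A) and equate Σ ρ_i t_i down to z_c; mantle fills any gap and the z_c terms cancel.
Column A: 19.5×2680 + 14.5×2940 + (z_c − 34)×3240
Column B: 2.19×0 + 1.87×2370 + x×2750 + 8.75×3000 + (z_c − 2.19 − 10.62 − x)×3240
The z_c×3240 term appears on both sides and cancels. Collect the known terms of each column as K = Σ(ρt)_known − 3240 × (depth of known layers): K_A = 94890 − 3240×34 = −15270; K_B = 30681.9 − 3240×(2.19 + 10.62) = −10822.5.
Balance: K_A = K_B − x×(3240 − 2750), so x = (K_B − K_A)/(3240 − 2750) = 4447.5/490 = 9.08 km.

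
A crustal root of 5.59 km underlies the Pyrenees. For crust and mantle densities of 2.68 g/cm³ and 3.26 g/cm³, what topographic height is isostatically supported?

Equating mass per unit area of the two columns: ρ_c h = (ρ_m − ρ_c) r.
h = r (ρ_m − ρ_c) / ρ_c = 5.59 km × (3.26 − 2.68) / 2.68 = 1.21 km.

1.21 km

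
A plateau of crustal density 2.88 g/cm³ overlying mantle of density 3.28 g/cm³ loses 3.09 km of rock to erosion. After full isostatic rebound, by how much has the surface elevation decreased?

0.377 km

Rebound u = e ρ_c/ρ_m = 3.09 km × 2.88/3.28 = 2.713 km.
Net surface drop = e − u = 3.09 km − 2.713 km = e (ρ_m − ρ_c)/ρ_m = 0.377 km.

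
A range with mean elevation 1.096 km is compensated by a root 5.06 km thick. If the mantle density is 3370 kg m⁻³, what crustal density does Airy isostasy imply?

ρ_c h = (ρ_m − ρ_c) r → ρ_c (h + r) = ρ_m r → ρ_c = ρ_m r / (h + r).
ρ_c = 3370 × 5.06 km / (1.096 km + 5.06 km) = 2770 kg m⁻³.

2770 kg m⁻³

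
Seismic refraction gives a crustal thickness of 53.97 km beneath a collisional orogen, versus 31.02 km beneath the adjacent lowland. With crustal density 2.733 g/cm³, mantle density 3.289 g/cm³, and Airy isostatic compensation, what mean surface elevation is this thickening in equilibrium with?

Excess crust Δ = 53.97 km − 31.02 km = 22.95 km, split between elevation h and root r with h + r = Δ.
Airy balance ρ_c h = (ρ_m − ρ_c) r gives r = h ρ_c/(ρ_m − ρ_c), so h (1 + ρ_c/(ρ_m − ρ_c)) = Δ, i.e. h = Δ (ρ_m − ρ_c)/ρ_m.
h = 22.95 km × 0.556/3.289 = 3.88 km.

3.88 km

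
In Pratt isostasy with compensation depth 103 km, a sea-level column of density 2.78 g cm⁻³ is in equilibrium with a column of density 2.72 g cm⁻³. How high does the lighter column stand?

2.27 km

ρ_ref D = ρ (D + h) → h = D (ρ_ref − ρ)/ρ.
h = 103 km × (2.78 − 2.72)/2.72 = 2.27 km.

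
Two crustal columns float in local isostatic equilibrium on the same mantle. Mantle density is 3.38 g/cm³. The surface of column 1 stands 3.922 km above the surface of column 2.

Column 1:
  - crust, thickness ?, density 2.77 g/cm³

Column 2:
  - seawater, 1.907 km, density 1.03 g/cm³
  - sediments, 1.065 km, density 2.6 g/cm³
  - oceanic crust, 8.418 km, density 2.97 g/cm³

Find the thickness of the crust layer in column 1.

Take the compensation level at the base of the deeper column (depth z_c below the surface of column 1) and equate Σ ρ_i t_i down to z_c; mantle fills any gap and the z_c terms cancel.
Column 1: x×2.77 + (z_c − 0 − x)×3.38
Column 2: 3.922×0 + 1.907×1.03 + 1.065×2.6 + 8.418×2.97 + (z_c − 3.922 − 11.39)×3.38
The z_c×3.38 term appears on both sides and cancels. Collect the known terms of each column as K = Σ(ρt)_known − 3.38 × (depth of known layers): K_1 = 0 − 3.38×0 = 0; K_2 = 29.73467 − 3.38×(3.922 + 11.39) = −22.01989.
Balance: K_1 − x×(3.38 − 2.77) = K_2, so x = (K_1 − K_2)/(3.38 − 2.77) = 22.0199/0.61 = 36.1 km.

36.1 km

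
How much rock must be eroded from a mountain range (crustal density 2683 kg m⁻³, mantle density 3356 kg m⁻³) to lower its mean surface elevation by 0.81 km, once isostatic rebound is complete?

Net drop Δ = e − u = e − e ρ_c/ρ_m = e (ρ_m − ρ_c)/ρ_m.
e = Δ ρ_m/(ρ_m − ρ_c) = 0.81 km × 3356/673 = 4.04 km.

4.04 km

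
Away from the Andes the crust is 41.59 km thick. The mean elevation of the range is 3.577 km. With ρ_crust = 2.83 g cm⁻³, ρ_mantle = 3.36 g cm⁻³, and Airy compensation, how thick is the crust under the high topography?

64.3 km

Root depth r = h ρ_c / (ρ_m − ρ_c) = 3.577 km × 2.83 / 0.53 = 19.1 km.
Total thickness = T + h + r = 41.59 km + 3.577 km + 19.1 km = 64.3 km.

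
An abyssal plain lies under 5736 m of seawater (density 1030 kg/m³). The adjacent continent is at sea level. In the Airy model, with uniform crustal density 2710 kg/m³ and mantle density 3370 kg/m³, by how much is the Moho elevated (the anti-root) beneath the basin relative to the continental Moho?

14600 m

By Archimedes' principle applied to the lithosphere: replacing crust with seawater at the top is compensated by replacing crust with mantle at the base: d (ρ_c − ρ_w) = a (ρ_m − ρ_c).
a = d (ρ_c − ρ_w)/(ρ_m − ρ_c) = 5736 m × 1680/660 = 14600 m.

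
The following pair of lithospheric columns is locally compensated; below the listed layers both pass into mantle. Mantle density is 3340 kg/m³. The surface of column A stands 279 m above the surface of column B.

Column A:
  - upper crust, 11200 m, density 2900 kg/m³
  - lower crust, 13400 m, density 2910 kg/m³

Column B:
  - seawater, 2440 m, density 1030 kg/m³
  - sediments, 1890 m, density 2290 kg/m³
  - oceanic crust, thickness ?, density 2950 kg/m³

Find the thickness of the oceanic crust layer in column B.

5480 m

Take the compensation level at the base of the deeper column (depth z_c below the surface of column A) and equate Σ ρ_i t_i down to z_c; mantle fills any gap and the z_c terms cancel.
Column A: 11200×2900 + 13400×2910 + (z_c − 24600)×3340
Column B: 279×0 + 2440×1030 + 1890×2290 + x×2950 + (z_c − 279 − 4330 − x)×3340
The z_c×3340 term appears on both sides and cancels. Collect the known terms of each column as K = Σ(ρt)_known − 3340 × (depth of known layers): K_A = 71474000 − 3340×24600 = −10690000; K_B = 6841300 − 3340×(279 + 4330) = −8552760.
Balance: K_A = K_B − x×(3340 − 2950), so x = (K_B − K_A)/(3340 − 2950) = 2137240/390 = 5480 m.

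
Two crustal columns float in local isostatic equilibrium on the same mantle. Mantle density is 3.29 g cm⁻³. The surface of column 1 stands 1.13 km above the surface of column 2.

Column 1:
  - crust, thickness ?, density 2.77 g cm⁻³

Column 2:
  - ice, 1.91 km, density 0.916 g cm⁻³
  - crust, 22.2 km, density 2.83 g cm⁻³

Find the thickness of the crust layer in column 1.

35.5 km

Take the compensation level at the base of the deeper column (depth z_c below the surface of column 1) and equate Σ ρ_i t_i down to z_c; mantle fills any gap and the z_c terms cancel.
Column 1: x×2.77 + (z_c − 0 − x)×3.29
Column 2: 1.13×0 + 1.91×0.916 + 22.2×2.83 + (z_c − 1.13 − 24.11)×3.29
The z_c×3.29 term appears on both sides and cancels. Collect the known terms of each column as K = Σ(ρt)_known − 3.29 × (depth of known layers): K_1 = 0 − 3.29×0 = 0; K_2 = 64.57556 − 3.29×(1.13 + 24.11) = −18.46404.
Balance: K_1 − x×(3.29 − 2.77) = K_2, so x = (K_1 − K_2)/(3.29 − 2.77) = 18.464/0.52 = 35.5 km.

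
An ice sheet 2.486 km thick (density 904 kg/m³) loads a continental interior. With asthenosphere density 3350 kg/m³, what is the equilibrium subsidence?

In Airy isostatic equilibrium: the ice load ρ_ice t is balanced by mantle displaced below, ρ_m s.
s = t ρ_ice / ρ_m = 2.486 km × 904/3350 = 0.671 km.

0.671 km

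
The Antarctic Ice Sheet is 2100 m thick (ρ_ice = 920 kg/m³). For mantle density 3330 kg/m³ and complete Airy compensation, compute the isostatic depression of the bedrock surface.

580 m

For local isostatic compensation: the ice load ρ_ice t is balanced by mantle displaced below, ρ_m s.
s = t ρ_ice / ρ_m = 2100 m × 920/3330 = 580 m.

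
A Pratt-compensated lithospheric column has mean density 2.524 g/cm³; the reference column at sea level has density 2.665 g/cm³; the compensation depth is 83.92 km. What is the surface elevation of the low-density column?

4.69 km

ρ_ref D = ρ (D + h) → h = D (ρ_ref − ρ)/ρ.
h = 83.92 km × (2.665 − 2.524)/2.524 = 4.69 km.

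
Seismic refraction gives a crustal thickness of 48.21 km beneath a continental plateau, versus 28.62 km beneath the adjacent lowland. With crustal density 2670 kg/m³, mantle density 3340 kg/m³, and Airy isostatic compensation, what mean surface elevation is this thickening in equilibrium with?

3.93 km

Excess crust Δ = 48.21 km − 28.62 km = 19.59 km, split between elevation h and root r with h + r = Δ.
Airy balance ρ_c h = (ρ_m − ρ_c) r gives r = h ρ_c/(ρ_m − ρ_c), so h (1 + ρ_c/(ρ_m − ρ_c)) = Δ, i.e. h = Δ (ρ_m − ρ_c)/ρ_m.
h = 19.59 km × 670/3340 = 3.93 km.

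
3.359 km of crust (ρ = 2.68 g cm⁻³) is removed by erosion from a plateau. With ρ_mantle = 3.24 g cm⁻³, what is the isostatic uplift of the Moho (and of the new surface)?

Unloading: uplift u = e ρ_c/ρ_m = 3.359 km × 2.68/3.24 = 2.78 km.

2.78 km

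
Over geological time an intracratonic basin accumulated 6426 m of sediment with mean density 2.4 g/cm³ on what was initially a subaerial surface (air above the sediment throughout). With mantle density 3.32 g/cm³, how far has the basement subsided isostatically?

Subaerial load: s = t ρ_sed / ρ_m = 6426 m × 2.4/3.32 = 4650 m.

4650 m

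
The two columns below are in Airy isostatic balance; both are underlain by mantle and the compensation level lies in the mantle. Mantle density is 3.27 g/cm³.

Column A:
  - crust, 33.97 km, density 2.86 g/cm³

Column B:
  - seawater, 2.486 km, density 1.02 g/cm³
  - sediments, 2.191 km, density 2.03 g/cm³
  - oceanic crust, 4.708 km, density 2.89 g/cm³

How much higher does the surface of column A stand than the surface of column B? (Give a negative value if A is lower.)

1.17 km

For any compensation level in the mantle, the mantle terms cancel and isostasy reduces to e = (Σt_A − Σt_B) − (Σ(ρt)_A − Σ(ρt)_B) / ρ_m.
Σt_A = 33.97 km; Σt_B = 9.385 km; Σ(ρt)_A = 97.1542; Σ(ρt)_B = 20.58957 (in km·g/cm³).
e = (33.97 − 9.385) − (97.1542 − 20.58957) / 3.27 = 1.17 km.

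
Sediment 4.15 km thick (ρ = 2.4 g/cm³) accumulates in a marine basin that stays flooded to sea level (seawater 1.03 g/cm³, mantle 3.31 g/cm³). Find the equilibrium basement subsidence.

2.49 km

Submarine loading: the sediment displaces seawater, and the subsidence is in turn flooded, so s (ρ_m − ρ_w) = t (ρ_sed − ρ_w).
s = 4.15 km × (2.4 − 1.03) / (3.31 − 1.03) = 2.49 km.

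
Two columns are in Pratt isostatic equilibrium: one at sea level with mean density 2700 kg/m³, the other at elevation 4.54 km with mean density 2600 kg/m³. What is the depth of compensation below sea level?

ρ_ref D = ρ (D + h) → D (ρ_ref − ρ) = ρ h.
D = ρ h/(ρ_ref − ρ) = 2600 × 4.54 km/(2700 − 2600) = 118 km.

118 km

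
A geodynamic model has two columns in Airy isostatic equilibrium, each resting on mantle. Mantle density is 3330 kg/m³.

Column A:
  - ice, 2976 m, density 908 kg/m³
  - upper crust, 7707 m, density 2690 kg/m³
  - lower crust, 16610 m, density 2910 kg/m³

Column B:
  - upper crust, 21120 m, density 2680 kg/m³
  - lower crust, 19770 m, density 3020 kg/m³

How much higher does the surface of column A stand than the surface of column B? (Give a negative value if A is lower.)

For any compensation level in the mantle, the mantle terms cancel and isostasy reduces to e = (Σt_A − Σt_B) − (Σ(ρt)_A − Σ(ρt)_B) / ρ_m.
Σt_A = 27293 m; Σt_B = 40890 m; Σ(ρt)_A = 71769138; Σ(ρt)_B = 116307000 (in m·kg/m³).
e = (27293 − 40890) − (71769138 − 116307000) / 3330 = −222 m.

−222 m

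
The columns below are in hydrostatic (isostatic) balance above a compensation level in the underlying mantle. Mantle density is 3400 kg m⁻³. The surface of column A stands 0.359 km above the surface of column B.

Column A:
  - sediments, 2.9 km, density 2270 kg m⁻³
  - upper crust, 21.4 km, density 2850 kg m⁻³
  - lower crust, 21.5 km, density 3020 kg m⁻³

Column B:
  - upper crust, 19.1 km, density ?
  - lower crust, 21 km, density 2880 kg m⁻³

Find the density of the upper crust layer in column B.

2820 kg m⁻³

Take the compensation level at the base of the deeper column (depth z_c below the surface of column A) and equate Σ ρ_i t_i down to z_c; mantle fills any gap and the z_c terms cancel.
Column A: 2.9×2270 + 21.4×2850 + 21.5×3020 + (z_c − 45.8)×3400
Column B: 0.359×0 + 19.1×ρ + 21×2880 + (z_c − 0.359 − 40.1)×3400
The z_c×3400 term appears on both sides and cancels. Collect the known terms of each column as K = Σ(ρt)_known − 3400 × (depth of known layers): K_A = 132503 − 3400×45.8 = −23217; K_B = 60480 − 3400×(0.359 + 40.1) = −77080.6.
Balance: K_A = K_B + 19.1×ρ, so ρ = (K_A − K_B)/19.1 = 53863.6/19.1 = 2820 kg m⁻³.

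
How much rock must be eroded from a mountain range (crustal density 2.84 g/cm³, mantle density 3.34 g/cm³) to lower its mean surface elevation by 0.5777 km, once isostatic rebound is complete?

3.86 km

Net drop Δ = e − u = e − e ρ_c/ρ_m = e (ρ_m − ρ_c)/ρ_m.
e = Δ ρ_m/(ρ_m − ρ_c) = 0.5777 km × 3.34/0.5 = 3.86 km.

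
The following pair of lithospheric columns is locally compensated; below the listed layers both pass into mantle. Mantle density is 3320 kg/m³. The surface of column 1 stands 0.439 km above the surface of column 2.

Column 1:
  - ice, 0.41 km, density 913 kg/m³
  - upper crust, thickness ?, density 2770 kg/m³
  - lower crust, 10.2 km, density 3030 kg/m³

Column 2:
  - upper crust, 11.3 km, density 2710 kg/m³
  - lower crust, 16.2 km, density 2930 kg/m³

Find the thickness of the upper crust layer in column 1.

Take the compensation level at the base of the deeper column (depth z_c below the surface of column 1) and equate Σ ρ_i t_i down to z_c; mantle fills any gap and the z_c terms cancel.
Column 1: 0.41×913 + x×2770 + 10.2×3030 + (z_c − 10.61 − x)×3320
Column 2: 0.439×0 + 11.3×2710 + 16.2×2930 + (z_c − 0.439 − 27.5)×3320
The z_c×3320 term appears on both sides and cancels. Collect the known terms of each column as K = Σ(ρt)_known − 3320 × (depth of known layers): K_1 = 31280.33 − 3320×10.61 = −3944.87; K_2 = 78089 − 3320×(0.439 + 27.5) = −14668.48.
Balance: K_1 − x×(3320 − 2770) = K_2, so x = (K_1 − K_2)/(3320 − 2770) = 10723.6/550 = 19.5 km.

19.5 km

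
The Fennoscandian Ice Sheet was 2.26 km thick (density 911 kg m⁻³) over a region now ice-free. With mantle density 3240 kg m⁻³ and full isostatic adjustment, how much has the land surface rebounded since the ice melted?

Removing the load lets mantle flow back in; uplift u satisfies ρ_ice t = ρ_m u.
u = t ρ_ice/ρ_m = 2.26 km × 911/3240 = 0.635 km.

0.635 km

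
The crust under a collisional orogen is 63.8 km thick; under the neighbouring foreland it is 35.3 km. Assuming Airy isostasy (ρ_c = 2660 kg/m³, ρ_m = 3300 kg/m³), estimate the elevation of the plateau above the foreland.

5.53 km

Excess crust Δ = 63.8 km − 35.3 km = 28.5 km, split between elevation h and root r with h + r = Δ.
Airy balance ρ_c h = (ρ_m − ρ_c) r gives r = h ρ_c/(ρ_m − ρ_c), so h (1 + ρ_c/(ρ_m − ρ_c)) = Δ, i.e. h = Δ (ρ_m − ρ_c)/ρ_m.
h = 28.5 km × 640/3300 = 5.53 km.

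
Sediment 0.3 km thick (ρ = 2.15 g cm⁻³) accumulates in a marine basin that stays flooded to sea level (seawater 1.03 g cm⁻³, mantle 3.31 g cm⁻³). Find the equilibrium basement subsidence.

Submarine loading: the sediment displaces seawater, and the subsidence is in turn flooded, so s (ρ_m − ρ_w) = t (ρ_sed − ρ_w).
s = 0.3 km × (2.15 − 1.03) / (3.31 − 1.03) = 0.147 km.

0.147 km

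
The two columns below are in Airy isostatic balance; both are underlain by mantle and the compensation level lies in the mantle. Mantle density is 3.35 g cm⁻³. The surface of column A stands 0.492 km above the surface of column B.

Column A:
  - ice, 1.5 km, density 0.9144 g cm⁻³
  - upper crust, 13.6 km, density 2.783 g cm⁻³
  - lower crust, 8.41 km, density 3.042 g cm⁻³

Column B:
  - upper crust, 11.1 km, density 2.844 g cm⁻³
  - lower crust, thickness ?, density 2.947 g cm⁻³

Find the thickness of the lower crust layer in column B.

Take the compensation level at the base of the deeper column (depth z_c below the surface of column A) and equate Σ ρ_i t_i down to z_c; mantle fills any gap and the z_c terms cancel.
Column A: 1.5×0.9144 + 13.6×2.783 + 8.41×3.042 + (z_c − 23.51)×3.35
Column B: 0.492×0 + 11.1×2.844 + x×2.947 + (z_c − 0.492 − 11.1 − x)×3.35
The z_c×3.35 term appears on both sides and cancels. Collect the known terms of each column as K = Σ(ρt)_known − 3.35 × (depth of known layers): K_A = 64.80362 − 3.35×23.51 = −13.95488; K_B = 31.5684 − 3.35×(0.492 + 11.1) = −7.2648.
Balance: K_A = K_B − x×(3.35 − 2.947), so x = (K_B − K_A)/(3.35 − 2.947) = 6.69008/0.403 = 16.6 km.

16.6 km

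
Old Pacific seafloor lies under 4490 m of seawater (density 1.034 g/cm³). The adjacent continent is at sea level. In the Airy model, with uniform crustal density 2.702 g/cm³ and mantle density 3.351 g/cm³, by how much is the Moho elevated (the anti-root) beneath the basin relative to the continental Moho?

By Archimedes' principle applied to the lithosphere: replacing crust with seawater at the top is compensated by replacing crust with mantle at the base: d (ρ_c − ρ_w) = a (ρ_m − ρ_c).
a = d (ρ_c − ρ_w)/(ρ_m − ρ_c) = 4490 m × 1.668/0.649 = 11500 m.

11500 m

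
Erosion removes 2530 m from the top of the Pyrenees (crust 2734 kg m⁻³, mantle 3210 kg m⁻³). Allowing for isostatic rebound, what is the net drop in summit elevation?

Rebound u = e ρ_c/ρ_m = 2530 m × 2734/3210 = 2155 m.
Net surface drop = e − u = 2530 m − 2155 m = e (ρ_m − ρ_c)/ρ_m = 375 m.

375 m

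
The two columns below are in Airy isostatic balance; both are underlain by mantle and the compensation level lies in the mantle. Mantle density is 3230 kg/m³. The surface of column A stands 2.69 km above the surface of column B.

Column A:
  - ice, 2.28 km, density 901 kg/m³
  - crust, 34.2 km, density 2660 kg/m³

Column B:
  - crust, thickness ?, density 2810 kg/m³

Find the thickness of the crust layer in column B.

Take the compensation level at the base of the deeper column (depth z_c below the surface of column A) and equate Σ ρ_i t_i down to z_c; mantle fills any gap and the z_c terms cancel.
Column A: 2.28×901 + 34.2×2660 + (z_c − 36.48)×3230
Column B: 2.69×0 + x×2810 + (z_c − 2.69 − 0 − x)×3230
The z_c×3230 term appears on both sides and cancels. Collect the known terms of each column as K = Σ(ρt)_known − 3230 × (depth of known layers): K_A = 93026.28 − 3230×36.48 = −24804.12; K_B = 0 − 3230×(2.69 + 0) = −8688.7.
Balance: K_A = K_B − x×(3230 − 2810), so x = (K_B − K_A)/(3230 − 2810) = 16115.4/420 = 38.4 km.

38.4 km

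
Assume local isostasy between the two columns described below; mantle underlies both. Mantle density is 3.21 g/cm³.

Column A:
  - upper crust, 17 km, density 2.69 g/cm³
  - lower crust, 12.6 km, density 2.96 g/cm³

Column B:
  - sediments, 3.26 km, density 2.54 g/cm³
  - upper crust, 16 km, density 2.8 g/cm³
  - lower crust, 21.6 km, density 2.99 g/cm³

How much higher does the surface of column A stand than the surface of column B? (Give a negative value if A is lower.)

For any compensation level in the mantle, the mantle terms cancel and isostasy reduces to e = (Σt_A − Σt_B) − (Σ(ρt)_A − Σ(ρt)_B) / ρ_m.
Σt_A = 29.6 km; Σt_B = 40.86 km; Σ(ρt)_A = 83.026; Σ(ρt)_B = 117.6644 (in km·g/cm³).
e = (29.6 − 40.86) − (83.026 − 117.6644) / 3.21 = −0.469 km.

−0.469 km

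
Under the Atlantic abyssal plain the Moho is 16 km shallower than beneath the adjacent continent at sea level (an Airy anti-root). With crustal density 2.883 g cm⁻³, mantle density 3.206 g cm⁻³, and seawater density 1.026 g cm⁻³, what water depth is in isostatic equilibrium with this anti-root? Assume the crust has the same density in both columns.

2.78 km

Replacing a thickness d of crust by seawater at the top must be balanced by replacing crust with mantle at the base: d (ρ_c − ρ_w) = a (ρ_m − ρ_c).
d = a (ρ_m − ρ_c)/(ρ_c − ρ_w) = 16 km × 0.323/1.857 = 2.78 km.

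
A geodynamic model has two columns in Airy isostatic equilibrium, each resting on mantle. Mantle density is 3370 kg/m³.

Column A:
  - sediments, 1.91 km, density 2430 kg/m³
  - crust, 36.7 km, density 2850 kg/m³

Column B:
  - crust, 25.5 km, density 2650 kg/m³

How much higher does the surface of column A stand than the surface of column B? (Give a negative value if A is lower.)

0.748 km

For any compensation level in the mantle, the mantle terms cancel and isostasy reduces to e = (Σt_A − Σt_B) − (Σ(ρt)_A − Σ(ρt)_B) / ρ_m.
Σt_A = 38.61 km; Σt_B = 25.5 km; Σ(ρt)_A = 109236.3; Σ(ρt)_B = 67575 (in km·kg/m³).
e = (38.61 − 25.5) − (109236.3 − 67575) / 3370 = 0.748 km.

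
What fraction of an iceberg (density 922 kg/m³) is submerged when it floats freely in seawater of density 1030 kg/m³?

Submerged fraction = ρ_obj/ρ_fluid = 922/1030 = 0.895.

0.895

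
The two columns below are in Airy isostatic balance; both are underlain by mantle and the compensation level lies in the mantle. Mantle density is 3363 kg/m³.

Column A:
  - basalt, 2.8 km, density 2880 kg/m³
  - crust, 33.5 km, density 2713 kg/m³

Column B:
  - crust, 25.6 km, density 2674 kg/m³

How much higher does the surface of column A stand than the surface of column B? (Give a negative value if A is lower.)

1.63 km

For any compensation level in the mantle, the mantle terms cancel and isostasy reduces to e = (Σt_A − Σt_B) − (Σ(ρt)_A − Σ(ρt)_B) / ρ_m.
Σt_A = 36.3 km; Σt_B = 25.6 km; Σ(ρt)_A = 98949.5; Σ(ρt)_B = 68454.4 (in km·kg/m³).
e = (36.3 − 25.6) − (98949.5 − 68454.4) / 3363 = 1.63 km.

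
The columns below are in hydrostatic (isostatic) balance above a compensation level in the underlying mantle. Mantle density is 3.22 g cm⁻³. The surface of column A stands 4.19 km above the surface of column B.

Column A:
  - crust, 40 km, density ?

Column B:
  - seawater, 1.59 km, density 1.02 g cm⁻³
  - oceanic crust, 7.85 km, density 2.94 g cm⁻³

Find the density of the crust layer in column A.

2.74 g cm⁻³

Take the compensation level at the base of the deeper column (depth z_c below the surface of column A) and equate Σ ρ_i t_i down to z_c; mantle fills any gap and the z_c terms cancel.
Column A: 40×ρ + (z_c − 40)×3.22
Column B: 4.19×0 + 1.59×1.02 + 7.85×2.94 + (z_c − 4.19 − 9.44)×3.22
The z_c×3.22 term appears on both sides and cancels. Collect the known terms of each column as K = Σ(ρt)_known − 3.22 × (depth of known layers): K_A = 0 − 3.22×40 = −128.8; K_B = 24.7008 − 3.22×(4.19 + 9.44) = −19.1878.
Balance: K_A + 40×ρ = K_B, so ρ = (K_B − K_A)/40 = 109.612/40 = 2.74 g cm⁻³.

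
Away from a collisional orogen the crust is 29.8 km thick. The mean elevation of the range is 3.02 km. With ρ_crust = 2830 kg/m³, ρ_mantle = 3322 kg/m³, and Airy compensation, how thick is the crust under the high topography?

Root depth r = h ρ_c / (ρ_m − ρ_c) = 3.02 km × 2830 / 492 = 17.37 km.
Total thickness = T + h + r = 29.8 km + 3.02 km + 17.37 km = 50.2 km.

50.2 km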